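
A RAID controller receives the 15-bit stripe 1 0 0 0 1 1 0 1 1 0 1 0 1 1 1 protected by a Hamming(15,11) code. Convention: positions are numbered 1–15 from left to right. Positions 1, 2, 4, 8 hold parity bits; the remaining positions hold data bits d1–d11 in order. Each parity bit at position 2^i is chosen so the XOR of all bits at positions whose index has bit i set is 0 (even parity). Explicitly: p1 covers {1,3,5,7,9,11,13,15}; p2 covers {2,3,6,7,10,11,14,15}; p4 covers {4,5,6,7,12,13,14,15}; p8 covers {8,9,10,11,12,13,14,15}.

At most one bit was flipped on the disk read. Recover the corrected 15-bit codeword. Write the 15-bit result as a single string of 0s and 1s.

s1 (pos 1,3,5,7,9,11,13,15): 1⊕0⊕1⊕0⊕1⊕1⊕1⊕1 = 0
s2 (pos 2,3,6,7,10,11,14,15): 0⊕0⊕1⊕0⊕0⊕1⊕1⊕1 = 0
s4 (pos 4,5,6,7,12,13,14,15): 0⊕1⊕1⊕0⊕0⊕1⊕1⊕1 = 1
s8 (pos 8,9,10,11,12,13,14,15): 1⊕1⊕0⊕1⊕0⊕1⊕1⊕1 = 0
Syndrome s8…s1 = 0100 → error at position 4.
Flip position 4: 100011011010111 → 100111011010111

100111011010111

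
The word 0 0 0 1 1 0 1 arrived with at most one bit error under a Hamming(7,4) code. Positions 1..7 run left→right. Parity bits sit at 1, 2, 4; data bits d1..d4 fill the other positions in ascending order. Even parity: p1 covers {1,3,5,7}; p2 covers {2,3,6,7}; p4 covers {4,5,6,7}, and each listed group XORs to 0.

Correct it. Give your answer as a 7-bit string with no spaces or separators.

s1 (pos 1,3,5,7): 0⊕0⊕1⊕1 = 0
s2 (pos 2,3,6,7): 0⊕0⊕0⊕1 = 1
s4 (pos 4,5,6,7): 1⊕1⊕0⊕1 = 1
Syndrome s4…s1 = 110 → error at position 6.
Flip position 6: 0001101 → 0001111

0001111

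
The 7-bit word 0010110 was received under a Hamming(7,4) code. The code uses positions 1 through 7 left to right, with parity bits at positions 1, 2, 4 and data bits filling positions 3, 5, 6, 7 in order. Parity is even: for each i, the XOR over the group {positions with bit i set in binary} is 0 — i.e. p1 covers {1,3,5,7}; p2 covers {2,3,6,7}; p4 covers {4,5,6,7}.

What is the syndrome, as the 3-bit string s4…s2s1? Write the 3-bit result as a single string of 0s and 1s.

000

s1 (pos 1,3,5,7): 0⊕1⊕1⊕0 = 0
s2 (pos 2,3,6,7): 0⊕1⊕1⊕0 = 0
s4 (pos 4,5,6,7): 0⊕1⊕1⊕0 = 0
Syndrome s4…s1 = 000 → no error.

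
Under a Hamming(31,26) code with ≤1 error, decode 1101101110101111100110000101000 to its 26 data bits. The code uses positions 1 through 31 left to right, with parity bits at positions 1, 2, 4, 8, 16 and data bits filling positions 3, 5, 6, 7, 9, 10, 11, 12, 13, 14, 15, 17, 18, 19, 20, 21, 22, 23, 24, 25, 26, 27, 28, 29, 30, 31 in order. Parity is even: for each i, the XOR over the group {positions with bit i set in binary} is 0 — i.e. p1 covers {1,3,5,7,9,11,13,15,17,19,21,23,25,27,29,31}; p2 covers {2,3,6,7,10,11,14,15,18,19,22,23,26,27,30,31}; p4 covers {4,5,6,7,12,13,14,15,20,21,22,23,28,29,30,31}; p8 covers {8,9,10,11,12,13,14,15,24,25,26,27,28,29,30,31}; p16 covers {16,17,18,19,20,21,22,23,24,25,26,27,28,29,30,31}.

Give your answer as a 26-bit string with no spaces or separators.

00011010111100110000101000

s1 (pos 1,3,5,7,9,11,13,15,17,19,21,23,25,27,29,31): 1⊕0⊕1⊕1⊕1⊕1⊕1⊕1⊕1⊕0⊕1⊕0⊕0⊕0⊕0⊕0 = 1
s2 (pos 2,3,6,7,10,11,14,15,18,19,22,23,26,27,30,31): 1⊕0⊕0⊕1⊕0⊕1⊕1⊕1⊕0⊕0⊕0⊕0⊕1⊕0⊕0⊕0 = 0
s4 (pos 4,5,6,7,12,13,14,15,20,21,22,23,28,29,30,31): 1⊕1⊕0⊕1⊕0⊕1⊕1⊕1⊕1⊕1⊕0⊕0⊕1⊕0⊕0⊕0 = 1
s8 (pos 8,9,10,11,12,13,14,15,24,25,26,27,28,29,30,31): 1⊕1⊕0⊕1⊕0⊕1⊕1⊕1⊕0⊕0⊕1⊕0⊕1⊕0⊕0⊕0 = 0
s16 (pos 16,17,18,19,20,21,22,23,24,25,26,27,28,29,30,31): 1⊕1⊕0⊕0⊕1⊕1⊕0⊕0⊕0⊕0⊕1⊕0⊕1⊕0⊕0⊕0 = 0
Syndrome s16…s1 = 00101 → error at position 5.
Flip position 5: 1101101110101111100110000101000 → 1101001110101111100110000101000
Read data bits from positions 3,5,6,7,9,10,11,12,13,14,15,17,18,19,20,21,22,23,24,25,26,27,28,29,30,31: 00011010111100110000101000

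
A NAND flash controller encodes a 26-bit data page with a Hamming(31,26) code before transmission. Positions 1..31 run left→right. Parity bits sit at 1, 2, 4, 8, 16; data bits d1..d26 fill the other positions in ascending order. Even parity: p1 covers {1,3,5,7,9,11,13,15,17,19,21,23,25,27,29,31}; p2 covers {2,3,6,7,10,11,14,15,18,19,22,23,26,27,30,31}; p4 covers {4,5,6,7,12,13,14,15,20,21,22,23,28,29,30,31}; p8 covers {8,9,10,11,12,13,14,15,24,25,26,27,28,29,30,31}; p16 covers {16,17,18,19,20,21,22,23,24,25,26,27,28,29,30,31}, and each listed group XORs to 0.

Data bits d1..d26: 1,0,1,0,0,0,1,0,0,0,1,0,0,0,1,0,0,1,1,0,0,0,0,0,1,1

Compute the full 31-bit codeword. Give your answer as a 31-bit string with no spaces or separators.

1110010100100011000100110000011

Place data at non-parity positions: p1 p2 1 p4 0 1 0 p8 0 0 1 0 0 0 1 p16 0 0 0 1 0 0 1 1 0 0 0 0 0 1 1
p1 (pos 1,3,5,7,9,11,13,15,17,19,21,23,25,27,29,31): XOR of data positions = 1⊕0⊕0⊕0⊕1⊕0⊕1⊕0⊕0⊕0⊕1⊕0⊕0⊕0⊕1 = 1
p2 (pos 2,3,6,7,10,11,14,15,18,19,22,23,26,27,30,31): XOR of data positions = 1⊕1⊕0⊕0⊕1⊕0⊕1⊕0⊕0⊕0⊕1⊕0⊕0⊕1⊕1 = 1
p4 (pos 4,5,6,7,12,13,14,15,20,21,22,23,28,29,30,31): XOR of data positions = 0⊕1⊕0⊕0⊕0⊕0⊕1⊕1⊕0⊕0⊕1⊕0⊕0⊕1⊕1 = 0
p8 (pos 8,9,10,11,12,13,14,15,24,25,26,27,28,29,30,31): XOR of data positions = 0⊕0⊕1⊕0⊕0⊕0⊕1⊕1⊕0⊕0⊕0⊕0⊕0⊕1⊕1 = 1
p16 (pos 16,17,18,19,20,21,22,23,24,25,26,27,28,29,30,31): XOR of data positions = 0⊕0⊕0⊕1⊕0⊕0⊕1⊕1⊕0⊕0⊕0⊕0⊕0⊕1⊕1 = 1
Codeword: 1110010100100011000100110000011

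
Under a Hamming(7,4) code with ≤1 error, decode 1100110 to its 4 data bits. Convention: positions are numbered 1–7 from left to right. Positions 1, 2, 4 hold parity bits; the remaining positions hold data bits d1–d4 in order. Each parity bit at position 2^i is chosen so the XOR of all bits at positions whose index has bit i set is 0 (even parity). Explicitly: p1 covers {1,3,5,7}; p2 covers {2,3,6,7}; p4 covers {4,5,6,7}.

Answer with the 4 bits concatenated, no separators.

0110

s1 (pos 1,3,5,7): 1⊕0⊕1⊕0 = 0
s2 (pos 2,3,6,7): 1⊕0⊕1⊕0 = 0
s4 (pos 4,5,6,7): 0⊕1⊕1⊕0 = 0
Syndrome s4…s1 = 000 → no error.
Read data bits from positions 3,5,6,7: 0110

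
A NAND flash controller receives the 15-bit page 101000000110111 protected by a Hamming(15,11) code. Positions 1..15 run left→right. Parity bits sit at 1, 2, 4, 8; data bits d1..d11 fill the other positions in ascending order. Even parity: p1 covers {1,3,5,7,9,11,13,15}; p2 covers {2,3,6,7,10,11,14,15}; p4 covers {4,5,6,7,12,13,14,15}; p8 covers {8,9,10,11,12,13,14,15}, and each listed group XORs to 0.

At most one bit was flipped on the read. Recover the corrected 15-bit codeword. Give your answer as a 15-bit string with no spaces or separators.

s1 (pos 1,3,5,7,9,11,13,15): 1⊕1⊕0⊕0⊕0⊕1⊕1⊕1 = 1
s2 (pos 2,3,6,7,10,11,14,15): 0⊕1⊕0⊕0⊕1⊕1⊕1⊕1 = 1
s4 (pos 4,5,6,7,12,13,14,15): 0⊕0⊕0⊕0⊕0⊕1⊕1⊕1 = 1
s8 (pos 8,9,10,11,12,13,14,15): 0⊕0⊕1⊕1⊕0⊕1⊕1⊕1 = 1
Syndrome s8…s1 = 1111 → error at position 15.
Flip position 15: 101000000110111 → 101000000110110

101000000110110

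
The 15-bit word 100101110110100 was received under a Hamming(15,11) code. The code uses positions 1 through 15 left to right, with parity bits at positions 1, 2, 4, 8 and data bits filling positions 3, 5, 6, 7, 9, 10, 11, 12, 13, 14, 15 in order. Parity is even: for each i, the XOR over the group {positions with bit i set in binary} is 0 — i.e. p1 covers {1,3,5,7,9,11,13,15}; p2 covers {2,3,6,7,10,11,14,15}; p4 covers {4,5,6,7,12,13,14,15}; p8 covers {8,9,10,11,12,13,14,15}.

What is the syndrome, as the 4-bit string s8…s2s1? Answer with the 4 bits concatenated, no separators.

0000

s1 (pos 1,3,5,7,9,11,13,15): 1⊕0⊕0⊕1⊕0⊕1⊕1⊕0 = 0
s2 (pos 2,3,6,7,10,11,14,15): 0⊕0⊕1⊕1⊕1⊕1⊕0⊕0 = 0
s4 (pos 4,5,6,7,12,13,14,15): 1⊕0⊕1⊕1⊕0⊕1⊕0⊕0 = 0
s8 (pos 8,9,10,11,12,13,14,15): 1⊕0⊕1⊕1⊕0⊕1⊕0⊕0 = 0
Syndrome s8…s1 = 0000 → no error.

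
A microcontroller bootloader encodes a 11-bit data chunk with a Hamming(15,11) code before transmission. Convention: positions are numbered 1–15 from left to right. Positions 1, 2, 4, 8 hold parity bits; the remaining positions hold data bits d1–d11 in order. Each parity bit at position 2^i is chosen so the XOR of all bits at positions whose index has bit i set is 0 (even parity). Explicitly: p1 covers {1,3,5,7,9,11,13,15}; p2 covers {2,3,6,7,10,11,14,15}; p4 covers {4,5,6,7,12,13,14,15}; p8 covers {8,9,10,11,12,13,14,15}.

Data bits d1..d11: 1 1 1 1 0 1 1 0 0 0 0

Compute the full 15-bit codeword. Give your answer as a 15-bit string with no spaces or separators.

011111100110000

Place data at non-parity positions: p1 p2 1 p4 1 1 1 p8 0 1 1 0 0 0 0
p1 (pos 1,3,5,7,9,11,13,15): XOR of data positions = 1⊕1⊕1⊕0⊕1⊕0⊕0 = 0
p2 (pos 2,3,6,7,10,11,14,15): XOR of data positions = 1⊕1⊕1⊕1⊕1⊕0⊕0 = 1
p4 (pos 4,5,6,7,12,13,14,15): XOR of data positions = 1⊕1⊕1⊕0⊕0⊕0⊕0 = 1
p8 (pos 8,9,10,11,12,13,14,15): XOR of data positions = 0⊕1⊕1⊕0⊕0⊕0⊕0 = 0
Codeword: 011111100110000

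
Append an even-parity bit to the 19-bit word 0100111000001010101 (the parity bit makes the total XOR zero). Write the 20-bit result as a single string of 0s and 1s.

01001110000010101010

XOR of the 19 data bits: 0⊕1⊕0⊕0⊕1⊕1⊕1⊕0⊕0⊕0⊕0⊕0⊕1⊕0⊕1⊕0⊕1⊕0⊕1 = 0
Parity bit = 0 (so all 20 bits XOR to 0).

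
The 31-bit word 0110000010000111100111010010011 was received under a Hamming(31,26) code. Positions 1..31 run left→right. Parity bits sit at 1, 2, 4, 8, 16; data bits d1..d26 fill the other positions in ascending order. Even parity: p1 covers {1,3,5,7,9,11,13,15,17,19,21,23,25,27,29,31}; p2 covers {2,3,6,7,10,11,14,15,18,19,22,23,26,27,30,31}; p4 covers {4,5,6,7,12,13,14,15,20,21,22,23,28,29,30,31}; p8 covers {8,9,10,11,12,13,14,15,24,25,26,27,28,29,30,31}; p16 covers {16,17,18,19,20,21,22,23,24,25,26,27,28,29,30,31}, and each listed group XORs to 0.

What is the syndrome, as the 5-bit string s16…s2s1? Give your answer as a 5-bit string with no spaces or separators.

11101

s1 (pos 1,3,5,7,9,11,13,15,17,19,21,23,25,27,29,31): 0⊕1⊕0⊕0⊕1⊕0⊕0⊕1⊕1⊕0⊕1⊕0⊕0⊕1⊕0⊕1 = 1
s2 (pos 2,3,6,7,10,11,14,15,18,19,22,23,26,27,30,31): 1⊕1⊕0⊕0⊕0⊕0⊕1⊕1⊕0⊕0⊕1⊕0⊕0⊕1⊕1⊕1 = 0
s4 (pos 4,5,6,7,12,13,14,15,20,21,22,23,28,29,30,31): 0⊕0⊕0⊕0⊕0⊕0⊕1⊕1⊕1⊕1⊕1⊕0⊕0⊕0⊕1⊕1 = 1
s8 (pos 8,9,10,11,12,13,14,15,24,25,26,27,28,29,30,31): 0⊕1⊕0⊕0⊕0⊕0⊕1⊕1⊕1⊕0⊕0⊕1⊕0⊕0⊕1⊕1 = 1
s16 (pos 16,17,18,19,20,21,22,23,24,25,26,27,28,29,30,31): 1⊕1⊕0⊕0⊕1⊕1⊕1⊕0⊕1⊕0⊕0⊕1⊕0⊕0⊕1⊕1 = 1
Syndrome s16…s1 = 11101 → error at position 29.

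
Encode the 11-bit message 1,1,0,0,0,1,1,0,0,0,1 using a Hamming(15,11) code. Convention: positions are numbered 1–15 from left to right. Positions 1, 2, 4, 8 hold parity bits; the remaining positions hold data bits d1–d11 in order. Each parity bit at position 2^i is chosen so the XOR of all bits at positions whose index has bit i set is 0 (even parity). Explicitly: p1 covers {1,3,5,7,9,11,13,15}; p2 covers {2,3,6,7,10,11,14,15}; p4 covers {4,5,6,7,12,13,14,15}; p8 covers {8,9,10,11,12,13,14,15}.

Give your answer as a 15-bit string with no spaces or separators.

Place data at non-parity positions: p1 p2 1 p4 1 0 0 p8 0 1 1 0 0 0 1
p1 (pos 1,3,5,7,9,11,13,15): XOR of data positions = 1⊕1⊕0⊕0⊕1⊕0⊕1 = 0
p2 (pos 2,3,6,7,10,11,14,15): XOR of data positions = 1⊕0⊕0⊕1⊕1⊕0⊕1 = 0
p4 (pos 4,5,6,7,12,13,14,15): XOR of data positions = 1⊕0⊕0⊕0⊕0⊕0⊕1 = 0
p8 (pos 8,9,10,11,12,13,14,15): XOR of data positions = 0⊕1⊕1⊕0⊕0⊕0⊕1 = 1
Codeword: 001010010110001

001010010110001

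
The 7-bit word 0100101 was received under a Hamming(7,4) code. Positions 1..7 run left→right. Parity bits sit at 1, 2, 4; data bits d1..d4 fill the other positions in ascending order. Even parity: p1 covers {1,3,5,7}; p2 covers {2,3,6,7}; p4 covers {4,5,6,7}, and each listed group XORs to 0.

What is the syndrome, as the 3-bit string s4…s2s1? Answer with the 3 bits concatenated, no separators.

000

s1 (pos 1,3,5,7): 0⊕0⊕1⊕1 = 0
s2 (pos 2,3,6,7): 1⊕0⊕0⊕1 = 0
s4 (pos 4,5,6,7): 0⊕1⊕0⊕1 = 0
Syndrome s4…s1 = 000 → no error.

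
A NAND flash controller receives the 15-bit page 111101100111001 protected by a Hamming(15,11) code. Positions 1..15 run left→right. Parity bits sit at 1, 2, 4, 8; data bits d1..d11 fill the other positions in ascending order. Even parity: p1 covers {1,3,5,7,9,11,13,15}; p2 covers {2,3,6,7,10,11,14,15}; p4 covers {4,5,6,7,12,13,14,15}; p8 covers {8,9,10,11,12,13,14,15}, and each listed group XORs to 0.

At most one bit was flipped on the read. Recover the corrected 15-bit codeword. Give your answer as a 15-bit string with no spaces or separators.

111101000111001

s1 (pos 1,3,5,7,9,11,13,15): 1⊕1⊕0⊕1⊕0⊕1⊕0⊕1 = 1
s2 (pos 2,3,6,7,10,11,14,15): 1⊕1⊕1⊕1⊕1⊕1⊕0⊕1 = 1
s4 (pos 4,5,6,7,12,13,14,15): 1⊕0⊕1⊕1⊕1⊕0⊕0⊕1 = 1
s8 (pos 8,9,10,11,12,13,14,15): 0⊕0⊕1⊕1⊕1⊕0⊕0⊕1 = 0
Syndrome s8…s1 = 0111 → error at position 7.
Flip position 7: 111101100111001 → 111101000111001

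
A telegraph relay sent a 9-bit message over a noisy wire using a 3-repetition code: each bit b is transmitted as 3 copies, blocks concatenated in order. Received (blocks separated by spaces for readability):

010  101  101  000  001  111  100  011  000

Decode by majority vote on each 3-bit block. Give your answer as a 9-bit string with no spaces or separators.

Block 1 (010): 1 one → 0
Block 2 (101): 2 ones → 1
Block 3 (101): 2 ones → 1
Block 4 (000): 0 ones → 0
Block 5 (001): 1 one → 0
Block 6 (111): 3 ones → 1
Block 7 (100): 1 one → 0
Block 8 (011): 2 ones → 1
Block 9 (000): 0 ones → 0

011001010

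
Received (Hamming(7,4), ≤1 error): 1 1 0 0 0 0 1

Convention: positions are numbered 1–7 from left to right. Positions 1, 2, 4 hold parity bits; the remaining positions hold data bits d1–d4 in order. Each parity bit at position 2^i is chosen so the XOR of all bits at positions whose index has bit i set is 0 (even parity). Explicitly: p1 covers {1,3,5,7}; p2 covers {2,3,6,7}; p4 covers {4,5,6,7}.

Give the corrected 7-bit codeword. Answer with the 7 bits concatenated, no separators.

s1 (pos 1,3,5,7): 1⊕0⊕0⊕1 = 0
s2 (pos 2,3,6,7): 1⊕0⊕0⊕1 = 0
s4 (pos 4,5,6,7): 0⊕0⊕0⊕1 = 1
Syndrome s4…s1 = 100 → error at position 4.
Flip position 4: 1100001 → 1101001

1101001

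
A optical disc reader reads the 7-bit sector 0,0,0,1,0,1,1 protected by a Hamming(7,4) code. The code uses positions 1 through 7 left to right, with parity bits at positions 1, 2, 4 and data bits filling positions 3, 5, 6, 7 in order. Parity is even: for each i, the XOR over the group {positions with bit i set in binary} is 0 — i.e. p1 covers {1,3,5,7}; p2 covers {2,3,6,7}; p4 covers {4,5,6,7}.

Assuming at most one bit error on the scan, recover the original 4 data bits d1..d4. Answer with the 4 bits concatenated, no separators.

s1 (pos 1,3,5,7): 0⊕0⊕0⊕1 = 1
s2 (pos 2,3,6,7): 0⊕0⊕1⊕1 = 0
s4 (pos 4,5,6,7): 1⊕0⊕1⊕1 = 1
Syndrome s4…s1 = 101 → error at position 5.
Flip position 5: 0001011 → 0001111
Read data bits from positions 3,5,6,7: 0111

0111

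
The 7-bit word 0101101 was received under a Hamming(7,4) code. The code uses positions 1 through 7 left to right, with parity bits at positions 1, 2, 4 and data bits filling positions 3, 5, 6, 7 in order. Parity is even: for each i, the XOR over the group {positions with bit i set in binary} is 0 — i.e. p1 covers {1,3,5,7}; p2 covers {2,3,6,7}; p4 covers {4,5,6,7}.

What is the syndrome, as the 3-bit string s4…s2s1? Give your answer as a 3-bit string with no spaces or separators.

s1 (pos 1,3,5,7): 0⊕0⊕1⊕1 = 0
s2 (pos 2,3,6,7): 1⊕0⊕0⊕1 = 0
s4 (pos 4,5,6,7): 1⊕1⊕0⊕1 = 1
Syndrome s4…s1 = 100 → error at position 4.

100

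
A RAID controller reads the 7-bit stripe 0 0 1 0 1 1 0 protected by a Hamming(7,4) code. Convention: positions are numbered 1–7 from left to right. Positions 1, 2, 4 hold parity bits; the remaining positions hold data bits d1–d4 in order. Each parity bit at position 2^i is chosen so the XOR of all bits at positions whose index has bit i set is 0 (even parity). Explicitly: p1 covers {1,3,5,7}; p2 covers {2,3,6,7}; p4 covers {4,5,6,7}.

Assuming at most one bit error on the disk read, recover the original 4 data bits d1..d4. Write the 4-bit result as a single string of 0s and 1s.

1110

s1 (pos 1,3,5,7): 0⊕1⊕1⊕0 = 0
s2 (pos 2,3,6,7): 0⊕1⊕1⊕0 = 0
s4 (pos 4,5,6,7): 0⊕1⊕1⊕0 = 0
Syndrome s4…s1 = 000 → no error.
Read data bits from positions 3,5,6,7: 1110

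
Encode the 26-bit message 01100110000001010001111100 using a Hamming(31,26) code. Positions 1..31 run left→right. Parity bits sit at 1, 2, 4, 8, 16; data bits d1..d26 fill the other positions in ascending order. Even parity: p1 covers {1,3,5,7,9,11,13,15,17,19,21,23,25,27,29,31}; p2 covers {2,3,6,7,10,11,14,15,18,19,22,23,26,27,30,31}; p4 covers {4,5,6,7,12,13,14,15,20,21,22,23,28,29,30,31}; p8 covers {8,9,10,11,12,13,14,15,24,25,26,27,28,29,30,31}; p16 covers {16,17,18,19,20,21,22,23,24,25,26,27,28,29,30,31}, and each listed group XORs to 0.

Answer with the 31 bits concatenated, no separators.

1001110101100001001010001111100

Place data at non-parity positions: p1 p2 0 p4 1 1 0 p8 0 1 1 0 0 0 0 p16 0 0 1 0 1 0 0 0 1 1 1 1 1 0 0
p1 (pos 1,3,5,7,9,11,13,15,17,19,21,23,25,27,29,31): XOR of data positions = 0⊕1⊕0⊕0⊕1⊕0⊕0⊕0⊕1⊕1⊕0⊕1⊕1⊕1⊕0 = 1
p2 (pos 2,3,6,7,10,11,14,15,18,19,22,23,26,27,30,31): XOR of data positions = 0⊕1⊕0⊕1⊕1⊕0⊕0⊕0⊕1⊕0⊕0⊕1⊕1⊕0⊕0 = 0
p4 (pos 4,5,6,7,12,13,14,15,20,21,22,23,28,29,30,31): XOR of data positions = 1⊕1⊕0⊕0⊕0⊕0⊕0⊕0⊕1⊕0⊕0⊕1⊕1⊕0⊕0 = 1
p8 (pos 8,9,10,11,12,13,14,15,24,25,26,27,28,29,30,31): XOR of data positions = 0⊕1⊕1⊕0⊕0⊕0⊕0⊕0⊕1⊕1⊕1⊕1⊕1⊕0⊕0 = 1
p16 (pos 16,17,18,19,20,21,22,23,24,25,26,27,28,29,30,31): XOR of data positions = 0⊕0⊕1⊕0⊕1⊕0⊕0⊕0⊕1⊕1⊕1⊕1⊕1⊕0⊕0 = 1
Codeword: 1001110101100001001010001111100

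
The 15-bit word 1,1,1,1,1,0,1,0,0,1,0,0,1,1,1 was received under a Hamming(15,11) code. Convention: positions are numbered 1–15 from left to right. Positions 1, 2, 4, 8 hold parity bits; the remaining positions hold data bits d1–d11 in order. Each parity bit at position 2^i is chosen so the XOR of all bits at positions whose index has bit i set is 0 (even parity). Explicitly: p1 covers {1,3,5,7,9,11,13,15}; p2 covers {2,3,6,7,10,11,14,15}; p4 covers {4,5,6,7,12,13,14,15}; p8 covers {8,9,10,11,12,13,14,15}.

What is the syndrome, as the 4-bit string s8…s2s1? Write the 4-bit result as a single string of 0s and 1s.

s1 (pos 1,3,5,7,9,11,13,15): 1⊕1⊕1⊕1⊕0⊕0⊕1⊕1 = 0
s2 (pos 2,3,6,7,10,11,14,15): 1⊕1⊕0⊕1⊕1⊕0⊕1⊕1 = 0
s4 (pos 4,5,6,7,12,13,14,15): 1⊕1⊕0⊕1⊕0⊕1⊕1⊕1 = 0
s8 (pos 8,9,10,11,12,13,14,15): 0⊕0⊕1⊕0⊕0⊕1⊕1⊕1 = 0
Syndrome s8…s1 = 0000 → no error.

0000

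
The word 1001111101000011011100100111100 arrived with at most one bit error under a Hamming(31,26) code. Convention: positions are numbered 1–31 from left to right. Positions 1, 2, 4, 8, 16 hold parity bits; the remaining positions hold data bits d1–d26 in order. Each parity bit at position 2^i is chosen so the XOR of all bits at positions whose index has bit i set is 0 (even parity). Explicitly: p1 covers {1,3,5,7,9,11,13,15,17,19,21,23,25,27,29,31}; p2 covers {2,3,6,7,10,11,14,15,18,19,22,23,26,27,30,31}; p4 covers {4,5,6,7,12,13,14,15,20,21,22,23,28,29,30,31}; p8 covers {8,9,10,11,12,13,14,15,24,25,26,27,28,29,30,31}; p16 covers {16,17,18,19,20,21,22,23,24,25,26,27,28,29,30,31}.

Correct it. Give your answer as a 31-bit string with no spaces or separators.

s1 (pos 1,3,5,7,9,11,13,15,17,19,21,23,25,27,29,31): 1⊕0⊕1⊕1⊕0⊕0⊕0⊕1⊕0⊕1⊕0⊕1⊕0⊕1⊕1⊕0 = 0
s2 (pos 2,3,6,7,10,11,14,15,18,19,22,23,26,27,30,31): 0⊕0⊕1⊕1⊕1⊕0⊕0⊕1⊕1⊕1⊕0⊕1⊕1⊕1⊕0⊕0 = 1
s4 (pos 4,5,6,7,12,13,14,15,20,21,22,23,28,29,30,31): 1⊕1⊕1⊕1⊕0⊕0⊕0⊕1⊕1⊕0⊕0⊕1⊕1⊕1⊕0⊕0 = 1
s8 (pos 8,9,10,11,12,13,14,15,24,25,26,27,28,29,30,31): 1⊕0⊕1⊕0⊕0⊕0⊕0⊕1⊕0⊕0⊕1⊕1⊕1⊕1⊕0⊕0 = 1
s16 (pos 16,17,18,19,20,21,22,23,24,25,26,27,28,29,30,31): 1⊕0⊕1⊕1⊕1⊕0⊕0⊕1⊕0⊕0⊕1⊕1⊕1⊕1⊕0⊕0 = 1
Syndrome s16…s1 = 11110 → error at position 30.
Flip position 30: 1001111101000011011100100111100 → 1001111101000011011100100111110

1001111101000011011100100111110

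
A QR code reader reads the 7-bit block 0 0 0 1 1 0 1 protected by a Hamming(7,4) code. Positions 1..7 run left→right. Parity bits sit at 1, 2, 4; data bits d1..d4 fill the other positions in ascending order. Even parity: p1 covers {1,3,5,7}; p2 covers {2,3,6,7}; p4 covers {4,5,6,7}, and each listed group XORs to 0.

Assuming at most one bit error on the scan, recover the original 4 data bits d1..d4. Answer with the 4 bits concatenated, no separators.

0111

s1 (pos 1,3,5,7): 0⊕0⊕1⊕1 = 0
s2 (pos 2,3,6,7): 0⊕0⊕0⊕1 = 1
s4 (pos 4,5,6,7): 1⊕1⊕0⊕1 = 1
Syndrome s4…s1 = 110 → error at position 6.
Flip position 6: 0001101 → 0001111
Read data bits from positions 3,5,6,7: 0111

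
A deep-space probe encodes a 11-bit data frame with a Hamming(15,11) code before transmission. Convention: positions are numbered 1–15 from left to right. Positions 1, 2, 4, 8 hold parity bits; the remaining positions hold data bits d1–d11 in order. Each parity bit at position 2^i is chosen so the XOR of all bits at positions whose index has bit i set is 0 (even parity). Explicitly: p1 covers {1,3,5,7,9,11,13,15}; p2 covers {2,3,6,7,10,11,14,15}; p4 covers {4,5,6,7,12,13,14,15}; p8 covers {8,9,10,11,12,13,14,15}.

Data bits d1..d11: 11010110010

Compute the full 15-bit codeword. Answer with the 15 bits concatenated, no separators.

011110110110010

Place data at non-parity positions: p1 p2 1 p4 1 0 1 p8 0 1 1 0 0 1 0
p1 (pos 1,3,5,7,9,11,13,15): XOR of data positions = 1⊕1⊕1⊕0⊕1⊕0⊕0 = 0
p2 (pos 2,3,6,7,10,11,14,15): XOR of data positions = 1⊕0⊕1⊕1⊕1⊕1⊕0 = 1
p4 (pos 4,5,6,7,12,13,14,15): XOR of data positions = 1⊕0⊕1⊕0⊕0⊕1⊕0 = 1
p8 (pos 8,9,10,11,12,13,14,15): XOR of data positions = 0⊕1⊕1⊕0⊕0⊕1⊕0 = 1
Codeword: 011110110110010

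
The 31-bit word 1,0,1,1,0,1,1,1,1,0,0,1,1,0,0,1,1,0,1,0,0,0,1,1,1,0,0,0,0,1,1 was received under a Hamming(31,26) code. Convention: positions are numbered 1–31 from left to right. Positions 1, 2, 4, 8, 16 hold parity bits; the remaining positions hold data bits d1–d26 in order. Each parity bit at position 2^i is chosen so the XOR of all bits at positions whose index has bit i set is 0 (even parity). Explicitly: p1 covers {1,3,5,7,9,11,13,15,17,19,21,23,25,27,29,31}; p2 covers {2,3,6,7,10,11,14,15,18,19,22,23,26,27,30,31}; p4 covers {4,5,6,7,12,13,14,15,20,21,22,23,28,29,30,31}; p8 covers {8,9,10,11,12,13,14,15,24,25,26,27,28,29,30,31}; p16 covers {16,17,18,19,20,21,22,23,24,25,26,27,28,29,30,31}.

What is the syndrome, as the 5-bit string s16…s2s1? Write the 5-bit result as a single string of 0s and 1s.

s1 (pos 1,3,5,7,9,11,13,15,17,19,21,23,25,27,29,31): 1⊕1⊕0⊕1⊕1⊕0⊕1⊕0⊕1⊕1⊕0⊕1⊕1⊕0⊕0⊕1 = 0
s2 (pos 2,3,6,7,10,11,14,15,18,19,22,23,26,27,30,31): 0⊕1⊕1⊕1⊕0⊕0⊕0⊕0⊕0⊕1⊕0⊕1⊕0⊕0⊕1⊕1 = 1
s4 (pos 4,5,6,7,12,13,14,15,20,21,22,23,28,29,30,31): 1⊕0⊕1⊕1⊕1⊕1⊕0⊕0⊕0⊕0⊕0⊕1⊕0⊕0⊕1⊕1 = 0
s8 (pos 8,9,10,11,12,13,14,15,24,25,26,27,28,29,30,31): 1⊕1⊕0⊕0⊕1⊕1⊕0⊕0⊕1⊕1⊕0⊕0⊕0⊕0⊕1⊕1 = 0
s16 (pos 16,17,18,19,20,21,22,23,24,25,26,27,28,29,30,31): 1⊕1⊕0⊕1⊕0⊕0⊕0⊕1⊕1⊕1⊕0⊕0⊕0⊕0⊕1⊕1 = 0
Syndrome s16…s1 = 00010 → error at position 2.

00010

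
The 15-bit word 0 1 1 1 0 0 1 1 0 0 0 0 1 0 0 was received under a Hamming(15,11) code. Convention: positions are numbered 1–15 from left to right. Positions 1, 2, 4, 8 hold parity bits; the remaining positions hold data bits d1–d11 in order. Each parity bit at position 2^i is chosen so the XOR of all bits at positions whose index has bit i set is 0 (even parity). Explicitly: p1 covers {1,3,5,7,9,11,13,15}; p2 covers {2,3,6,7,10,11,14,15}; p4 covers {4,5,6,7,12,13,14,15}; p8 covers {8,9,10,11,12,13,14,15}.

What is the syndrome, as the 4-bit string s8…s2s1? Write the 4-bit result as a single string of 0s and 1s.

s1 (pos 1,3,5,7,9,11,13,15): 0⊕1⊕0⊕1⊕0⊕0⊕1⊕0 = 1
s2 (pos 2,3,6,7,10,11,14,15): 1⊕1⊕0⊕1⊕0⊕0⊕0⊕0 = 1
s4 (pos 4,5,6,7,12,13,14,15): 1⊕0⊕0⊕1⊕0⊕1⊕0⊕0 = 1
s8 (pos 8,9,10,11,12,13,14,15): 1⊕0⊕0⊕0⊕0⊕1⊕0⊕0 = 0
Syndrome s8…s1 = 0111 → error at position 7.

0111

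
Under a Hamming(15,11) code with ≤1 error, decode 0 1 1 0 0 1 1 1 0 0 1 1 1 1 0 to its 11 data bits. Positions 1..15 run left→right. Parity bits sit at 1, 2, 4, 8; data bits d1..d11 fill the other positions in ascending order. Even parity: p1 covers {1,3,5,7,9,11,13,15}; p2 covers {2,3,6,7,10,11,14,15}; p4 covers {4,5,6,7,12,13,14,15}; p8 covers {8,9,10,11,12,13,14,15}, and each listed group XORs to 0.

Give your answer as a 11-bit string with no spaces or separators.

10110010110

s1 (pos 1,3,5,7,9,11,13,15): 0⊕1⊕0⊕1⊕0⊕1⊕1⊕0 = 0
s2 (pos 2,3,6,7,10,11,14,15): 1⊕1⊕1⊕1⊕0⊕1⊕1⊕0 = 0
s4 (pos 4,5,6,7,12,13,14,15): 0⊕0⊕1⊕1⊕1⊕1⊕1⊕0 = 1
s8 (pos 8,9,10,11,12,13,14,15): 1⊕0⊕0⊕1⊕1⊕1⊕1⊕0 = 1
Syndrome s8…s1 = 1100 → error at position 12.
Flip position 12: 011001110011110 → 011001110010110
Read data bits from positions 3,5,6,7,9,10,11,12,13,14,15: 10110010110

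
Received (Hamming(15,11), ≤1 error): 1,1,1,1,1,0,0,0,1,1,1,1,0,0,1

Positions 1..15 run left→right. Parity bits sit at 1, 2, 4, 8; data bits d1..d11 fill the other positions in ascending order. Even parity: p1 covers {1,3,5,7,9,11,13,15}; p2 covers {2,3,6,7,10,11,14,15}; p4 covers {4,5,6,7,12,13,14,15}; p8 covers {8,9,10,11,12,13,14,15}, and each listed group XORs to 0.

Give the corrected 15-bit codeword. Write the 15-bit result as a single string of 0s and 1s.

111110001011001

s1 (pos 1,3,5,7,9,11,13,15): 1⊕1⊕1⊕0⊕1⊕1⊕0⊕1 = 0
s2 (pos 2,3,6,7,10,11,14,15): 1⊕1⊕0⊕0⊕1⊕1⊕0⊕1 = 1
s4 (pos 4,5,6,7,12,13,14,15): 1⊕1⊕0⊕0⊕1⊕0⊕0⊕1 = 0
s8 (pos 8,9,10,11,12,13,14,15): 0⊕1⊕1⊕1⊕1⊕0⊕0⊕1 = 1
Syndrome s8…s1 = 1010 → error at position 10.
Flip position 10: 111110001111001 → 111110001011001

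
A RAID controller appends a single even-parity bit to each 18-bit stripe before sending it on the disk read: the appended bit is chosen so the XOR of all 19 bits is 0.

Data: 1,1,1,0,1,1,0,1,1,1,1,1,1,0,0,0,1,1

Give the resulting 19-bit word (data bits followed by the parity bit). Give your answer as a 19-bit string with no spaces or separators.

XOR of the 18 data bits: 1⊕1⊕1⊕0⊕1⊕1⊕0⊕1⊕1⊕1⊕1⊕1⊕1⊕0⊕0⊕0⊕1⊕1 = 1
Parity bit = 1 (so all 19 bits XOR to 0).

1110110111111000111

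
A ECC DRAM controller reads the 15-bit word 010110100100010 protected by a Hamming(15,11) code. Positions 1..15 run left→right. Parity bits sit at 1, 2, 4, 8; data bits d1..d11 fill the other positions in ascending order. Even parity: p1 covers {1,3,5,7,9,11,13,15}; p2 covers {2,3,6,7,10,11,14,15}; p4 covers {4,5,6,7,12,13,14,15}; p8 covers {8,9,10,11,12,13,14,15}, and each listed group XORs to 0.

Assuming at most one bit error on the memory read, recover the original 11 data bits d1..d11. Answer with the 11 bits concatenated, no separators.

01010100010

s1 (pos 1,3,5,7,9,11,13,15): 0⊕0⊕1⊕1⊕0⊕0⊕0⊕0 = 0
s2 (pos 2,3,6,7,10,11,14,15): 1⊕0⊕0⊕1⊕1⊕0⊕1⊕0 = 0
s4 (pos 4,5,6,7,12,13,14,15): 1⊕1⊕0⊕1⊕0⊕0⊕1⊕0 = 0
s8 (pos 8,9,10,11,12,13,14,15): 0⊕0⊕1⊕0⊕0⊕0⊕1⊕0 = 0
Syndrome s8…s1 = 0000 → no error.
Read data bits from positions 3,5,6,7,9,10,11,12,13,14,15: 01010100010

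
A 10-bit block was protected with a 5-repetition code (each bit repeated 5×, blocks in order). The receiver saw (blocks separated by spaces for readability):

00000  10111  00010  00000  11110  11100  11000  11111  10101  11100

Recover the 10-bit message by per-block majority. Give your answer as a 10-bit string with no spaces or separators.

0100110111

Block 1 (00000): 0 ones → 0
Block 2 (10111): 4 ones → 1
Block 3 (00010): 1 one → 0
Block 4 (00000): 0 ones → 0
Block 5 (11110): 4 ones → 1
Block 6 (11100): 3 ones → 1
Block 7 (11000): 2 ones → 0
Block 8 (11111): 5 ones → 1
Block 9 (10101): 3 ones → 1
Block 10 (11100): 3 ones → 1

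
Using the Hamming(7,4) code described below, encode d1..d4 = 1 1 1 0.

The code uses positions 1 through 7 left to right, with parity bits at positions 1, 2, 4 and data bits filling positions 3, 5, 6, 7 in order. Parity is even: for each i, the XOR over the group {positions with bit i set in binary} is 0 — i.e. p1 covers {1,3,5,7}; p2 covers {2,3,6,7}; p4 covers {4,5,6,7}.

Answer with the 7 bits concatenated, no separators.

0010110

Place data at non-parity positions: p1 p2 1 p4 1 1 0
p1 (pos 1,3,5,7): XOR of data positions = 1⊕1⊕0 = 0
p2 (pos 2,3,6,7): XOR of data positions = 1⊕1⊕0 = 0
p4 (pos 4,5,6,7): XOR of data positions = 1⊕1⊕0 = 0
Codeword: 0010110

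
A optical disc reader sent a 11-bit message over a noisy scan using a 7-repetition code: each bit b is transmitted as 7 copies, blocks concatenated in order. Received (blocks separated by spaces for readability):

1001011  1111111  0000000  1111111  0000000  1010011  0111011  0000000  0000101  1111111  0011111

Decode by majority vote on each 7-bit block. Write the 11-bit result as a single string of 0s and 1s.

Block 1 (1001011): 4 ones → 1
Block 2 (1111111): 7 ones → 1
Block 3 (0000000): 0 ones → 0
Block 4 (1111111): 7 ones → 1
Block 5 (0000000): 0 ones → 0
Block 6 (1010011): 4 ones → 1
Block 7 (0111011): 5 ones → 1
Block 8 (0000000): 0 ones → 0
Block 9 (0000101): 2 ones → 0
Block 10 (1111111): 7 ones → 1
Block 11 (0011111): 5 ones → 1

11010110011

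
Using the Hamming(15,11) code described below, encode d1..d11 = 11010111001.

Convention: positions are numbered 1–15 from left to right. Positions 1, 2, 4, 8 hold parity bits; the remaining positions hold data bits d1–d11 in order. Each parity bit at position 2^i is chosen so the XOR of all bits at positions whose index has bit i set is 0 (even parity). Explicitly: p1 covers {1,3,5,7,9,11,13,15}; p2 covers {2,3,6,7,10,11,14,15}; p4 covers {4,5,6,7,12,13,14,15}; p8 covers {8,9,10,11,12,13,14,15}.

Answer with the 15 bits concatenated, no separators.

111010100111001

Place data at non-parity positions: p1 p2 1 p4 1 0 1 p8 0 1 1 1 0 0 1
p1 (pos 1,3,5,7,9,11,13,15): XOR of data positions = 1⊕1⊕1⊕0⊕1⊕0⊕1 = 1
p2 (pos 2,3,6,7,10,11,14,15): XOR of data positions = 1⊕0⊕1⊕1⊕1⊕0⊕1 = 1
p4 (pos 4,5,6,7,12,13,14,15): XOR of data positions = 1⊕0⊕1⊕1⊕0⊕0⊕1 = 0
p8 (pos 8,9,10,11,12,13,14,15): XOR of data positions = 0⊕1⊕1⊕1⊕0⊕0⊕1 = 0
Codeword: 111010100111001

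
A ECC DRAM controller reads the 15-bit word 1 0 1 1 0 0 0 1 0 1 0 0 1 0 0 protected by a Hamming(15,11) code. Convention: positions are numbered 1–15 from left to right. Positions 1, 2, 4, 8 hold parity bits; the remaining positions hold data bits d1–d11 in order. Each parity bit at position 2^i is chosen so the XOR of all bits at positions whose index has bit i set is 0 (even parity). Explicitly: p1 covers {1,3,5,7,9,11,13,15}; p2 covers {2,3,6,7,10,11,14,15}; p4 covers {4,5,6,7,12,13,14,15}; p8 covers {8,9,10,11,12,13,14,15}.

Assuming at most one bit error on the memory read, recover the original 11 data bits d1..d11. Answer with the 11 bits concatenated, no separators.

s1 (pos 1,3,5,7,9,11,13,15): 1⊕1⊕0⊕0⊕0⊕0⊕1⊕0 = 1
s2 (pos 2,3,6,7,10,11,14,15): 0⊕1⊕0⊕0⊕1⊕0⊕0⊕0 = 0
s4 (pos 4,5,6,7,12,13,14,15): 1⊕0⊕0⊕0⊕0⊕1⊕0⊕0 = 0
s8 (pos 8,9,10,11,12,13,14,15): 1⊕0⊕1⊕0⊕0⊕1⊕0⊕0 = 1
Syndrome s8…s1 = 1001 → error at position 9.
Flip position 9: 101100010100100 → 101100011100100
Read data bits from positions 3,5,6,7,9,10,11,12,13,14,15: 10001100100

10001100100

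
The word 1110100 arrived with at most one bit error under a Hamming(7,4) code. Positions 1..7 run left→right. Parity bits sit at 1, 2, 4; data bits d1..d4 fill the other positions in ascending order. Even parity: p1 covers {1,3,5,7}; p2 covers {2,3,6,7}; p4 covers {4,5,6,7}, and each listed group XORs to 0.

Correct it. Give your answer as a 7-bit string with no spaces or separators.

s1 (pos 1,3,5,7): 1⊕1⊕1⊕0 = 1
s2 (pos 2,3,6,7): 1⊕1⊕0⊕0 = 0
s4 (pos 4,5,6,7): 0⊕1⊕0⊕0 = 1
Syndrome s4…s1 = 101 → error at position 5.
Flip position 5: 1110100 → 1110000

1110000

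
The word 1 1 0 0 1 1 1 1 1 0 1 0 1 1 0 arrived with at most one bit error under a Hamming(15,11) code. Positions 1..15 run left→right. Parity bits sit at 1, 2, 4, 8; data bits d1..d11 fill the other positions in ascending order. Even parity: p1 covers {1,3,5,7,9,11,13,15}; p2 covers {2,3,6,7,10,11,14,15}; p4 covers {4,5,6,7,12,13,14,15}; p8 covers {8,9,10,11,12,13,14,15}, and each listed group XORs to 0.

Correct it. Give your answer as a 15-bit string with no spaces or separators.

s1 (pos 1,3,5,7,9,11,13,15): 1⊕0⊕1⊕1⊕1⊕1⊕1⊕0 = 0
s2 (pos 2,3,6,7,10,11,14,15): 1⊕0⊕1⊕1⊕0⊕1⊕1⊕0 = 1
s4 (pos 4,5,6,7,12,13,14,15): 0⊕1⊕1⊕1⊕0⊕1⊕1⊕0 = 1
s8 (pos 8,9,10,11,12,13,14,15): 1⊕1⊕0⊕1⊕0⊕1⊕1⊕0 = 1
Syndrome s8…s1 = 1110 → error at position 14.
Flip position 14: 110011111010110 → 110011111010100

110011111010100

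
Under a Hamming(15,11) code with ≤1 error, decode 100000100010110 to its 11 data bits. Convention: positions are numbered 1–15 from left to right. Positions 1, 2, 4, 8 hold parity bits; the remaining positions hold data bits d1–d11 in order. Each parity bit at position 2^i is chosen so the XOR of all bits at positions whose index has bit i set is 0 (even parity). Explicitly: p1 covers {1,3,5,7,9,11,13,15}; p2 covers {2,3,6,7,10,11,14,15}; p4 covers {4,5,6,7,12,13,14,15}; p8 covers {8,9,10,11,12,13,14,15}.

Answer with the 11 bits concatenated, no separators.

s1 (pos 1,3,5,7,9,11,13,15): 1⊕0⊕0⊕1⊕0⊕1⊕1⊕0 = 0
s2 (pos 2,3,6,7,10,11,14,15): 0⊕0⊕0⊕1⊕0⊕1⊕1⊕0 = 1
s4 (pos 4,5,6,7,12,13,14,15): 0⊕0⊕0⊕1⊕0⊕1⊕1⊕0 = 1
s8 (pos 8,9,10,11,12,13,14,15): 0⊕0⊕0⊕1⊕0⊕1⊕1⊕0 = 1
Syndrome s8…s1 = 1110 → error at position 14.
Flip position 14: 100000100010110 → 100000100010100
Read data bits from positions 3,5,6,7,9,10,11,12,13,14,15: 00010010100

00010010100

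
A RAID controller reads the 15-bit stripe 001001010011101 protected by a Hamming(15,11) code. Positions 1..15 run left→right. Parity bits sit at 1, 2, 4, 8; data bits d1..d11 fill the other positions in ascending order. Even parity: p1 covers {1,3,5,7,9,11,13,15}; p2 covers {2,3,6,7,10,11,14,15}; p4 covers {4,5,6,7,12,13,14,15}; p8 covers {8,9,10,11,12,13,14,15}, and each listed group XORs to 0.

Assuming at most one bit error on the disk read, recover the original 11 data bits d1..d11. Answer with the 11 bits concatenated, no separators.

10100011101

s1 (pos 1,3,5,7,9,11,13,15): 0⊕1⊕0⊕0⊕0⊕1⊕1⊕1 = 0
s2 (pos 2,3,6,7,10,11,14,15): 0⊕1⊕1⊕0⊕0⊕1⊕0⊕1 = 0
s4 (pos 4,5,6,7,12,13,14,15): 0⊕0⊕1⊕0⊕1⊕1⊕0⊕1 = 0
s8 (pos 8,9,10,11,12,13,14,15): 1⊕0⊕0⊕1⊕1⊕1⊕0⊕1 = 1
Syndrome s8…s1 = 1000 → error at position 8.
Flip position 8: 001001010011101 → 001001000011101
Read data bits from positions 3,5,6,7,9,10,11,12,13,14,15: 10100011101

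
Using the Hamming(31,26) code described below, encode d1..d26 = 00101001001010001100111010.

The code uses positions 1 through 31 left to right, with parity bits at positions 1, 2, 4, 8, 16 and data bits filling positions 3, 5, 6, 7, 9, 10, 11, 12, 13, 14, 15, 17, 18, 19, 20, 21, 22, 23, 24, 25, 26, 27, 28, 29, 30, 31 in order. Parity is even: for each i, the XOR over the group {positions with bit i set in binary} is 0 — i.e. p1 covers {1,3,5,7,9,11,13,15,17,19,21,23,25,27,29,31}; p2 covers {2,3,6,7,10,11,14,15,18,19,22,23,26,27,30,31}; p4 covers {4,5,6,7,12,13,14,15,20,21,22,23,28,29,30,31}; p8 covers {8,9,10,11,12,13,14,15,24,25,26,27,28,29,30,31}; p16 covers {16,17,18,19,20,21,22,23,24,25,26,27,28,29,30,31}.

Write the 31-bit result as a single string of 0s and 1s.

0001010110010011010001100111010

Place data at non-parity positions: p1 p2 0 p4 0 1 0 p8 1 0 0 1 0 0 1 p16 0 1 0 0 0 1 1 0 0 1 1 1 0 1 0
p1 (pos 1,3,5,7,9,11,13,15,17,19,21,23,25,27,29,31): XOR of data positions = 0⊕0⊕0⊕1⊕0⊕0⊕1⊕0⊕0⊕0⊕1⊕0⊕1⊕0⊕0 = 0
p2 (pos 2,3,6,7,10,11,14,15,18,19,22,23,26,27,30,31): XOR of data positions = 0⊕1⊕0⊕0⊕0⊕0⊕1⊕1⊕0⊕1⊕1⊕1⊕1⊕1⊕0 = 0
p4 (pos 4,5,6,7,12,13,14,15,20,21,22,23,28,29,30,31): XOR of data positions = 0⊕1⊕0⊕1⊕0⊕0⊕1⊕0⊕0⊕1⊕1⊕1⊕0⊕1⊕0 = 1
p8 (pos 8,9,10,11,12,13,14,15,24,25,26,27,28,29,30,31): XOR of data positions = 1⊕0⊕0⊕1⊕0⊕0⊕1⊕0⊕0⊕1⊕1⊕1⊕0⊕1⊕0 = 1
p16 (pos 16,17,18,19,20,21,22,23,24,25,26,27,28,29,30,31): XOR of data positions = 0⊕1⊕0⊕0⊕0⊕1⊕1⊕0⊕0⊕1⊕1⊕1⊕0⊕1⊕0 = 1
Codeword: 0001010110010011010001100111010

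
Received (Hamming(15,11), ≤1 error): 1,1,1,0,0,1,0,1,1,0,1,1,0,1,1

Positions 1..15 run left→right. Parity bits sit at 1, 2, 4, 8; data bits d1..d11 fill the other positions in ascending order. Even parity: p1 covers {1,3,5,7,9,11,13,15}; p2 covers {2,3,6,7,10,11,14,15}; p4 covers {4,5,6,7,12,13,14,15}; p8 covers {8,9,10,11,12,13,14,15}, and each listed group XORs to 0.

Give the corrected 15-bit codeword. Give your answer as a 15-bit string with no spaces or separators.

011001011011011

s1 (pos 1,3,5,7,9,11,13,15): 1⊕1⊕0⊕0⊕1⊕1⊕0⊕1 = 1
s2 (pos 2,3,6,7,10,11,14,15): 1⊕1⊕1⊕0⊕0⊕1⊕1⊕1 = 0
s4 (pos 4,5,6,7,12,13,14,15): 0⊕0⊕1⊕0⊕1⊕0⊕1⊕1 = 0
s8 (pos 8,9,10,11,12,13,14,15): 1⊕1⊕0⊕1⊕1⊕0⊕1⊕1 = 0
Syndrome s8…s1 = 0001 → error at position 1.
Flip position 1: 111001011011011 → 011001011011011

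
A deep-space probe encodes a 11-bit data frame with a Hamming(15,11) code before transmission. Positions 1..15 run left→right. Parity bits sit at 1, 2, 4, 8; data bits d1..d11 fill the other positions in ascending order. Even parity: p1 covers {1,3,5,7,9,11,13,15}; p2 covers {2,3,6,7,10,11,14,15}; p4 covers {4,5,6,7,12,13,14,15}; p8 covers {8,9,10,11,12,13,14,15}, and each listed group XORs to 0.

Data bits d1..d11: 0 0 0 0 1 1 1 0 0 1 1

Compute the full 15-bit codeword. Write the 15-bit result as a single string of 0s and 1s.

100000011110011

Place data at non-parity positions: p1 p2 0 p4 0 0 0 p8 1 1 1 0 0 1 1
p1 (pos 1,3,5,7,9,11,13,15): XOR of data positions = 0⊕0⊕0⊕1⊕1⊕0⊕1 = 1
p2 (pos 2,3,6,7,10,11,14,15): XOR of data positions = 0⊕0⊕0⊕1⊕1⊕1⊕1 = 0
p4 (pos 4,5,6,7,12,13,14,15): XOR of data positions = 0⊕0⊕0⊕0⊕0⊕1⊕1 = 0
p8 (pos 8,9,10,11,12,13,14,15): XOR of data positions = 1⊕1⊕1⊕0⊕0⊕1⊕1 = 1
Codeword: 100000011110011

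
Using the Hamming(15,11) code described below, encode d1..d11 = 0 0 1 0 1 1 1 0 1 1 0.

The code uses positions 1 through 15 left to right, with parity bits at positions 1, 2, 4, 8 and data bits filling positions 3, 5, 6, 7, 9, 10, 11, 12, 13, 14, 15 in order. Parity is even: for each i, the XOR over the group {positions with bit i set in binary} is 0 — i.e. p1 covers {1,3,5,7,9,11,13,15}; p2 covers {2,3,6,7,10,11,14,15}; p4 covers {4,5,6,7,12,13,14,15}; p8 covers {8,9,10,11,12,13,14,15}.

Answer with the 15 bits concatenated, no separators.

100101011110110

Place data at non-parity positions: p1 p2 0 p4 0 1 0 p8 1 1 1 0 1 1 0
p1 (pos 1,3,5,7,9,11,13,15): XOR of data positions = 0⊕0⊕0⊕1⊕1⊕1⊕0 = 1
p2 (pos 2,3,6,7,10,11,14,15): XOR of data positions = 0⊕1⊕0⊕1⊕1⊕1⊕0 = 0
p4 (pos 4,5,6,7,12,13,14,15): XOR of data positions = 0⊕1⊕0⊕0⊕1⊕1⊕0 = 1
p8 (pos 8,9,10,11,12,13,14,15): XOR of data positions = 1⊕1⊕1⊕0⊕1⊕1⊕0 = 1
Codeword: 100101011110110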